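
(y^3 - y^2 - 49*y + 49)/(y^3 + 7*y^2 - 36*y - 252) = (y^2 - 8*y + 7)/(y^2 - 36)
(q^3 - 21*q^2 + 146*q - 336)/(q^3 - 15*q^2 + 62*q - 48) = (q - 7)/(q - 1)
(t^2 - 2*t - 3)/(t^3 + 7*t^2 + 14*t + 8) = (t - 3)/(t^2 + 6*t + 8)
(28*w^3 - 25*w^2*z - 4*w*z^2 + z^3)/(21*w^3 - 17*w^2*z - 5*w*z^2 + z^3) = (4*w + z)/(3*w + z)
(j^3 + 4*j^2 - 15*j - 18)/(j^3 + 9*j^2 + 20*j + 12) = (j - 3)/(j + 2)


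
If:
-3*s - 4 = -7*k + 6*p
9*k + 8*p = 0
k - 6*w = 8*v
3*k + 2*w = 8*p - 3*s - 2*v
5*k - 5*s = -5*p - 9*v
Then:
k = 568/3943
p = -639/3943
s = -2654/3943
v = -1435/3943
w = 2008/3943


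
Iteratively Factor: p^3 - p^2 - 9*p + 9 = (p - 1)*(p^2 - 9) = (p - 3)*(p - 1)*(p + 3)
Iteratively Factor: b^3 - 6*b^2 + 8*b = (b - 4)*(b^2 - 2*b) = b*(b - 4)*(b - 2)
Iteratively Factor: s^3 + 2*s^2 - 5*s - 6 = (s + 3)*(s^2 - s - 2) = (s + 1)*(s + 3)*(s - 2)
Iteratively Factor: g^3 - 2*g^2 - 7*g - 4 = (g + 1)*(g^2 - 3*g - 4) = (g + 1)^2*(g - 4)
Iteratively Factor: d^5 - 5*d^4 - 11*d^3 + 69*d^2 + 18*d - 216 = (d + 2)*(d^4 - 7*d^3 + 3*d^2 + 63*d - 108) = (d - 4)*(d + 2)*(d^3 - 3*d^2 - 9*d + 27) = (d - 4)*(d + 2)*(d + 3)*(d^2 - 6*d + 9) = (d - 4)*(d - 3)*(d + 2)*(d + 3)*(d - 3)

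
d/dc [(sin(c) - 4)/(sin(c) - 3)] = cos(c)/(sin(c) - 3)^2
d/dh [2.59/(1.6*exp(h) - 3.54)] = -4.144*exp(h)/(1.6*exp(h) - 3.54)^2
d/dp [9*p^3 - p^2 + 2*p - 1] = 27*p^2 - 2*p + 2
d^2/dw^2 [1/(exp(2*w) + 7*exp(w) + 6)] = (2*(2*exp(w) + 7)^2*exp(w) - (4*exp(w) + 7)*(exp(2*w) + 7*exp(w) + 6))*exp(w)/(exp(2*w) + 7*exp(w) + 6)^3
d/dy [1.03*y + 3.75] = 1.03000000000000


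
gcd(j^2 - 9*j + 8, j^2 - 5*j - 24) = j - 8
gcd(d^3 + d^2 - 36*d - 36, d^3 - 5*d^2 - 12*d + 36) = d - 6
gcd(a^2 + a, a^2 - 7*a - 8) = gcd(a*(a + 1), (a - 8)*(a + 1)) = a + 1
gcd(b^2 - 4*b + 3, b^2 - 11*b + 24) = b - 3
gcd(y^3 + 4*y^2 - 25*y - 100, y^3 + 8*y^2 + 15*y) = y + 5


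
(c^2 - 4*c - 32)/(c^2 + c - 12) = (c - 8)/(c - 3)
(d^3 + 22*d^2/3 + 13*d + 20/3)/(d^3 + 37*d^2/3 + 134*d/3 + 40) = (d + 1)/(d + 6)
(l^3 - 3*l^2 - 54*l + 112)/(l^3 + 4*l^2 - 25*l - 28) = (l^2 - 10*l + 16)/(l^2 - 3*l - 4)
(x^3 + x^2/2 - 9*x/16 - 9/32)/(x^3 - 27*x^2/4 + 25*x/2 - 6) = (8*x^2 + 10*x + 3)/(8*(x^2 - 6*x + 8))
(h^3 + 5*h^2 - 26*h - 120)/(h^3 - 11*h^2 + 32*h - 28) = (h^3 + 5*h^2 - 26*h - 120)/(h^3 - 11*h^2 + 32*h - 28)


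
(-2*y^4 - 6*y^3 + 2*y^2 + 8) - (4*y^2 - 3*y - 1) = -2*y^4 - 6*y^3 - 2*y^2 + 3*y + 9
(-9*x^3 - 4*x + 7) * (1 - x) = 9*x^4 - 9*x^3 + 4*x^2 - 11*x + 7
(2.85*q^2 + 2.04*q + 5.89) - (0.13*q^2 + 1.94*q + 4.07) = 2.72*q^2 + 0.1*q + 1.82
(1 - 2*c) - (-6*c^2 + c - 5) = 6*c^2 - 3*c + 6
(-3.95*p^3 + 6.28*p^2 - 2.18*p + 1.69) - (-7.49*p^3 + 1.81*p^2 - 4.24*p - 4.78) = 3.54*p^3 + 4.47*p^2 + 2.06*p + 6.47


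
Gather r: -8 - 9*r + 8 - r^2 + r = -r^2 - 8*r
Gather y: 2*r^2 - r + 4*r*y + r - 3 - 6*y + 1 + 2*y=2*r^2 + y*(4*r - 4) - 2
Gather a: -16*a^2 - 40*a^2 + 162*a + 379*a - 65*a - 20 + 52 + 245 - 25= -56*a^2 + 476*a + 252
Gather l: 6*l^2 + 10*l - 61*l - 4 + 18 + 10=6*l^2 - 51*l + 24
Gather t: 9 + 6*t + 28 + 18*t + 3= 24*t + 40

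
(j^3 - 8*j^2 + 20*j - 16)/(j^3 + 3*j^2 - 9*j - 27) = (j^3 - 8*j^2 + 20*j - 16)/(j^3 + 3*j^2 - 9*j - 27)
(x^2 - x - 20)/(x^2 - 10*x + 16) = (x^2 - x - 20)/(x^2 - 10*x + 16)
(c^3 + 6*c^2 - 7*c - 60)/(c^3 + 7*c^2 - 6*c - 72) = (c + 5)/(c + 6)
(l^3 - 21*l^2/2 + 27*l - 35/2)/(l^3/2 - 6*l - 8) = (-2*l^3 + 21*l^2 - 54*l + 35)/(-l^3 + 12*l + 16)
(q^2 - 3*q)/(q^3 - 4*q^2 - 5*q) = (3 - q)/(-q^2 + 4*q + 5)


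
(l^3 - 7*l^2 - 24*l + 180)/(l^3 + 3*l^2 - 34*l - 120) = (l - 6)/(l + 4)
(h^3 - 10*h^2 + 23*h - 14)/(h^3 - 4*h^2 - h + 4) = (h^2 - 9*h + 14)/(h^2 - 3*h - 4)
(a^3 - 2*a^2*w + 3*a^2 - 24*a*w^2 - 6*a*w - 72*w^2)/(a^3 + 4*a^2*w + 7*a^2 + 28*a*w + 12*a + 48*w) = (a - 6*w)/(a + 4)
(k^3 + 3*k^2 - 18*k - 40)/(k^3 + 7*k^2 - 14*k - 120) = (k + 2)/(k + 6)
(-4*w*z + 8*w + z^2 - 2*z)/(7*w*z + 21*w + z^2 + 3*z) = (-4*w*z + 8*w + z^2 - 2*z)/(7*w*z + 21*w + z^2 + 3*z)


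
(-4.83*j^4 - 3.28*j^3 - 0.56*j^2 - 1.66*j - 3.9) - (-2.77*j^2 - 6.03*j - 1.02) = -4.83*j^4 - 3.28*j^3 + 2.21*j^2 + 4.37*j - 2.88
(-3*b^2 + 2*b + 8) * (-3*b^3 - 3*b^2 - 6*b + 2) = 9*b^5 + 3*b^4 - 12*b^3 - 42*b^2 - 44*b + 16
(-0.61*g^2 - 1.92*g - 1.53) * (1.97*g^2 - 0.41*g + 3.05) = -1.2017*g^4 - 3.5323*g^3 - 4.0874*g^2 - 5.2287*g - 4.6665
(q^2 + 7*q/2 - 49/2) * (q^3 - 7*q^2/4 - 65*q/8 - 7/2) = q^5 + 7*q^4/4 - 155*q^3/4 + 175*q^2/16 + 2989*q/16 + 343/4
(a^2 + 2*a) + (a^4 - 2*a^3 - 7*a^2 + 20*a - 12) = a^4 - 2*a^3 - 6*a^2 + 22*a - 12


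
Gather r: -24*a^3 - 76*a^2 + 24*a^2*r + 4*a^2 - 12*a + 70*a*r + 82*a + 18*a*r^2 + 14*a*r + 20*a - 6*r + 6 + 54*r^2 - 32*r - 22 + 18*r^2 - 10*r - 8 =-24*a^3 - 72*a^2 + 90*a + r^2*(18*a + 72) + r*(24*a^2 + 84*a - 48) - 24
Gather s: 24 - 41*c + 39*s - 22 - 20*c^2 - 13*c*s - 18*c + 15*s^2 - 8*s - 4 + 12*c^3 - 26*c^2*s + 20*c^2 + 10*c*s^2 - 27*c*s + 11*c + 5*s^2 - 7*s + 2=12*c^3 - 48*c + s^2*(10*c + 20) + s*(-26*c^2 - 40*c + 24)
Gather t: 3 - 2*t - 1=2 - 2*t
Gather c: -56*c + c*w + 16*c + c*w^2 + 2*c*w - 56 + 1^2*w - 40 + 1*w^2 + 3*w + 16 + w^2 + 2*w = c*(w^2 + 3*w - 40) + 2*w^2 + 6*w - 80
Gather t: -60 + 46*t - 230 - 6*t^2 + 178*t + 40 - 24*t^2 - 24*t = -30*t^2 + 200*t - 250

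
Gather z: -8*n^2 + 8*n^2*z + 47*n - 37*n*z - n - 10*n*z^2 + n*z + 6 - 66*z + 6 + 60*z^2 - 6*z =-8*n^2 + 46*n + z^2*(60 - 10*n) + z*(8*n^2 - 36*n - 72) + 12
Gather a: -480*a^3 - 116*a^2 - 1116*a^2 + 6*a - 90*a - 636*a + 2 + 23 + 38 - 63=-480*a^3 - 1232*a^2 - 720*a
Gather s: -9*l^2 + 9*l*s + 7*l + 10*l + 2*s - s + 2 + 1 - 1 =-9*l^2 + 17*l + s*(9*l + 1) + 2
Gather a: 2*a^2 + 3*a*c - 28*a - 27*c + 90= 2*a^2 + a*(3*c - 28) - 27*c + 90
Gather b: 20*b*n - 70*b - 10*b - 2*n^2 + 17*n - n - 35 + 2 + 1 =b*(20*n - 80) - 2*n^2 + 16*n - 32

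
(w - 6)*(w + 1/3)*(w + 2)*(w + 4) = w^4 + w^3/3 - 28*w^2 - 172*w/3 - 16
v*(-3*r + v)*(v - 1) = -3*r*v^2 + 3*r*v + v^3 - v^2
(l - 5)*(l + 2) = l^2 - 3*l - 10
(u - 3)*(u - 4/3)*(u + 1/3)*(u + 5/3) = u^4 - 7*u^3/3 - 37*u^2/9 + 151*u/27 + 20/9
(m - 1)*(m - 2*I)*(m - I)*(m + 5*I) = m^4 - m^3 + 2*I*m^3 + 13*m^2 - 2*I*m^2 - 13*m - 10*I*m + 10*I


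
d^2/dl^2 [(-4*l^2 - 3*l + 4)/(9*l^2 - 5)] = 2*(-243*l^3 + 432*l^2 - 405*l + 80)/(729*l^6 - 1215*l^4 + 675*l^2 - 125)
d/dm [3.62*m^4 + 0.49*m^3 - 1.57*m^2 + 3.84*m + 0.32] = 14.48*m^3 + 1.47*m^2 - 3.14*m + 3.84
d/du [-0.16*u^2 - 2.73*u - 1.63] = -0.32*u - 2.73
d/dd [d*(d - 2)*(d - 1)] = 3*d^2 - 6*d + 2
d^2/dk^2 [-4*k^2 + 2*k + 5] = -8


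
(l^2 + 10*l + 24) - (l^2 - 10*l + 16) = 20*l + 8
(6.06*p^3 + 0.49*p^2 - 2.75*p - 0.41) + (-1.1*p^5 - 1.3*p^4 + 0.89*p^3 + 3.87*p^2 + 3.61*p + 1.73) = -1.1*p^5 - 1.3*p^4 + 6.95*p^3 + 4.36*p^2 + 0.86*p + 1.32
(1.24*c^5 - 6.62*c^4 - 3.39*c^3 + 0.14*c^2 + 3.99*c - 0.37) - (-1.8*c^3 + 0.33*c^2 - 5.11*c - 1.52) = 1.24*c^5 - 6.62*c^4 - 1.59*c^3 - 0.19*c^2 + 9.1*c + 1.15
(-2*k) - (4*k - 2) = 2 - 6*k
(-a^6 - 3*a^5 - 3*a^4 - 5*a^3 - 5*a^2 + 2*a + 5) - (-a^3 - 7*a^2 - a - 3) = -a^6 - 3*a^5 - 3*a^4 - 4*a^3 + 2*a^2 + 3*a + 8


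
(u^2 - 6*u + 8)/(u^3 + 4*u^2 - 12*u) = (u - 4)/(u*(u + 6))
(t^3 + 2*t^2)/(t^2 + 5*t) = t*(t + 2)/(t + 5)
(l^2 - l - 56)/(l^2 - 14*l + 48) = (l + 7)/(l - 6)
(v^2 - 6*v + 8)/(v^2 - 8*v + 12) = (v - 4)/(v - 6)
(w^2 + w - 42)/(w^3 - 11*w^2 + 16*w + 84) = (w + 7)/(w^2 - 5*w - 14)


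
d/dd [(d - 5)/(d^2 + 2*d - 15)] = (d^2 + 2*d - 2*(d - 5)*(d + 1) - 15)/(d^2 + 2*d - 15)^2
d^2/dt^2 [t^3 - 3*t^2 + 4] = 6*t - 6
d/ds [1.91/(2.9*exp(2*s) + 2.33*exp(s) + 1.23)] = (-11.078*exp(s) - 4.4503)*exp(s)/(2.9*exp(2*s) + 2.33*exp(s) + 1.23)^2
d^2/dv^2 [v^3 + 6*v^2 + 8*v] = 6*v + 12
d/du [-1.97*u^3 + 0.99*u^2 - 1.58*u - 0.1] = -5.91*u^2 + 1.98*u - 1.58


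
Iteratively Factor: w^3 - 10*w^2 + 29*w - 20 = (w - 4)*(w^2 - 6*w + 5) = (w - 5)*(w - 4)*(w - 1)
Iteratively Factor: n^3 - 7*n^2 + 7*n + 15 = (n - 5)*(n^2 - 2*n - 3) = (n - 5)*(n + 1)*(n - 3)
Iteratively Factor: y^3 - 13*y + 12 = (y - 3)*(y^2 + 3*y - 4) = (y - 3)*(y - 1)*(y + 4)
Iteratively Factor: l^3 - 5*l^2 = (l)*(l^2 - 5*l) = l^2*(l - 5)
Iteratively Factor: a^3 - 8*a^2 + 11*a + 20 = (a + 1)*(a^2 - 9*a + 20) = (a - 4)*(a + 1)*(a - 5)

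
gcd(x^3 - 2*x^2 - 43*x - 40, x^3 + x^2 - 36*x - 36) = x + 1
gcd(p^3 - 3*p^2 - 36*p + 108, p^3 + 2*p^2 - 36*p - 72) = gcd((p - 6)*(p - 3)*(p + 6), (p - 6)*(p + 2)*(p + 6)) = p^2 - 36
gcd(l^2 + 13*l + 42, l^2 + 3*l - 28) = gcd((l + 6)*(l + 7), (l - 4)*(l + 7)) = l + 7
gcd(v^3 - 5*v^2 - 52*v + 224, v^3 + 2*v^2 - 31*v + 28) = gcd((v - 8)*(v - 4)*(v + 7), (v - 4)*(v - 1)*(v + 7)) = v^2 + 3*v - 28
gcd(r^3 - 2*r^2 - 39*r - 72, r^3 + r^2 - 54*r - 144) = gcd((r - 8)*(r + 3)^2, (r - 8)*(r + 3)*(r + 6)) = r^2 - 5*r - 24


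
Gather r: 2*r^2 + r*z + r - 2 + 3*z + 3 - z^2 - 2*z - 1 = 2*r^2 + r*(z + 1) - z^2 + z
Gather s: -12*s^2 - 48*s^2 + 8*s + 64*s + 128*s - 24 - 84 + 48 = -60*s^2 + 200*s - 60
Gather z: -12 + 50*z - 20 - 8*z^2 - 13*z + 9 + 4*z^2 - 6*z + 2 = -4*z^2 + 31*z - 21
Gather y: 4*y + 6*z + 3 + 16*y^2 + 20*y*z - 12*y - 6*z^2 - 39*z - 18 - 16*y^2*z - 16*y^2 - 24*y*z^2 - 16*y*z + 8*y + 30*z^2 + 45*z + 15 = -16*y^2*z + y*(-24*z^2 + 4*z) + 24*z^2 + 12*z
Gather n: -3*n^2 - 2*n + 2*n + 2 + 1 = 3 - 3*n^2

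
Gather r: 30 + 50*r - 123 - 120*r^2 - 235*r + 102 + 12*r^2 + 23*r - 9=-108*r^2 - 162*r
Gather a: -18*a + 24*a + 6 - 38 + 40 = 6*a + 8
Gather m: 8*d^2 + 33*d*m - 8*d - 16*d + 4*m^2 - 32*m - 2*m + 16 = 8*d^2 - 24*d + 4*m^2 + m*(33*d - 34) + 16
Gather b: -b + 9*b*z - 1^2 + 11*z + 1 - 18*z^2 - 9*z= b*(9*z - 1) - 18*z^2 + 2*z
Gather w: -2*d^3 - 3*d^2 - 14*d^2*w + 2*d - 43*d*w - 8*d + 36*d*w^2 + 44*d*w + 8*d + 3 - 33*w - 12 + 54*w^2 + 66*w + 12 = -2*d^3 - 3*d^2 + 2*d + w^2*(36*d + 54) + w*(-14*d^2 + d + 33) + 3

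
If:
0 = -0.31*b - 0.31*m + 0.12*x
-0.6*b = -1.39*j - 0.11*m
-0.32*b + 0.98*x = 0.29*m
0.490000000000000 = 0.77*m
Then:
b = -0.64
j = -0.33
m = 0.64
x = -0.02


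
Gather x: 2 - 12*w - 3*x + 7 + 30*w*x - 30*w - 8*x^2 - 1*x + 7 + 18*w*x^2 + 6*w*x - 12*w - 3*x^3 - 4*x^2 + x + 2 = -54*w - 3*x^3 + x^2*(18*w - 12) + x*(36*w - 3) + 18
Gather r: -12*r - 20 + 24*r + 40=12*r + 20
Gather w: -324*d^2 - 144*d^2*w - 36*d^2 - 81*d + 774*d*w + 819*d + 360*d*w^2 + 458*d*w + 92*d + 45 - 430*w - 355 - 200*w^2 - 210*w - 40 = -360*d^2 + 830*d + w^2*(360*d - 200) + w*(-144*d^2 + 1232*d - 640) - 350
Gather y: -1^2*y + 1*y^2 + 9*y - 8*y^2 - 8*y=-7*y^2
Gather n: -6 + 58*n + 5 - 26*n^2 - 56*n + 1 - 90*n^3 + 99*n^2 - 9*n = -90*n^3 + 73*n^2 - 7*n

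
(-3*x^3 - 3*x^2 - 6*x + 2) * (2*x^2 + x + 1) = -6*x^5 - 9*x^4 - 18*x^3 - 5*x^2 - 4*x + 2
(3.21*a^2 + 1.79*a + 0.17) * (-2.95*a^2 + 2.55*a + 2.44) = -9.4695*a^4 + 2.905*a^3 + 11.8954*a^2 + 4.8011*a + 0.4148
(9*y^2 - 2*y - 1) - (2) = 9*y^2 - 2*y - 3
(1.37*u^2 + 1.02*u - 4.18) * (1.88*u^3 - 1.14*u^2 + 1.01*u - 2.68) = 2.5756*u^5 + 0.3558*u^4 - 7.6375*u^3 + 2.1238*u^2 - 6.9554*u + 11.2024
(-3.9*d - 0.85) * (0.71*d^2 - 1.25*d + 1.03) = -2.769*d^3 + 4.2715*d^2 - 2.9545*d - 0.8755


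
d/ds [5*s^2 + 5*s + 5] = 10*s + 5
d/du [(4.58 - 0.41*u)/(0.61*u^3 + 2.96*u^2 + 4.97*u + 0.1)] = (0.5002*u^3 - 7.1678*u^2 - 27.1136*u - 22.8036)/(0.3721*u^6 + 3.6112*u^5 + 14.825*u^4 + 29.5444*u^3 + 25.2929*u^2 + 0.994*u + 0.01)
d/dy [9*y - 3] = 9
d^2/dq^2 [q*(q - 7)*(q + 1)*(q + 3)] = 12*q^2 - 18*q - 50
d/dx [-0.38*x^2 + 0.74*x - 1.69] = 0.74 - 0.76*x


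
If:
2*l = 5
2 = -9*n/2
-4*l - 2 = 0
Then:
No Solution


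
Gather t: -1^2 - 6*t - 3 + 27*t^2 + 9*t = 27*t^2 + 3*t - 4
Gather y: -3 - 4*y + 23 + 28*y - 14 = 24*y + 6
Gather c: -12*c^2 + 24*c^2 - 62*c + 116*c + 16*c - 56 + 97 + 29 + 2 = 12*c^2 + 70*c + 72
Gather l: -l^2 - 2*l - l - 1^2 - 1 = -l^2 - 3*l - 2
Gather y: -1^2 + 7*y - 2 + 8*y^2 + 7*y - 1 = 8*y^2 + 14*y - 4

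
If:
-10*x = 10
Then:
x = -1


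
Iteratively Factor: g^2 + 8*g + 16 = (g + 4)*(g + 4)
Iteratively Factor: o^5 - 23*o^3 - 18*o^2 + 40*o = (o + 2)*(o^4 - 2*o^3 - 19*o^2 + 20*o) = (o - 1)*(o + 2)*(o^3 - o^2 - 20*o) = o*(o - 1)*(o + 2)*(o^2 - o - 20) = o*(o - 1)*(o + 2)*(o + 4)*(o - 5)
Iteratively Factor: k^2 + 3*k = (k)*(k + 3)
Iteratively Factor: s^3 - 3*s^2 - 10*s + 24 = (s - 4)*(s^2 + s - 6) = (s - 4)*(s + 3)*(s - 2)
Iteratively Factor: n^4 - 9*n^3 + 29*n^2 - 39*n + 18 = (n - 2)*(n^3 - 7*n^2 + 15*n - 9) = (n - 3)*(n - 2)*(n^2 - 4*n + 3) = (n - 3)^2*(n - 2)*(n - 1)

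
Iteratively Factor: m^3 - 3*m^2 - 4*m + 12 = (m - 2)*(m^2 - m - 6) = (m - 2)*(m + 2)*(m - 3)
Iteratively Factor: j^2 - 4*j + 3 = (j - 1)*(j - 3)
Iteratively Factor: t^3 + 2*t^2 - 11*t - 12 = (t + 4)*(t^2 - 2*t - 3) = (t + 1)*(t + 4)*(t - 3)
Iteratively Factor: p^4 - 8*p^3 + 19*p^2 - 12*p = (p - 4)*(p^3 - 4*p^2 + 3*p) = (p - 4)*(p - 3)*(p^2 - p) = p*(p - 4)*(p - 3)*(p - 1)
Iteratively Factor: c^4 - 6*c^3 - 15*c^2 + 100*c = (c - 5)*(c^3 - c^2 - 20*c) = c*(c - 5)*(c^2 - c - 20) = c*(c - 5)*(c + 4)*(c - 5)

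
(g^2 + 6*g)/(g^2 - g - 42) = g/(g - 7)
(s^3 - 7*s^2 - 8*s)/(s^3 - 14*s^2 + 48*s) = (s + 1)/(s - 6)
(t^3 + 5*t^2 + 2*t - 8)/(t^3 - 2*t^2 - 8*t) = (t^2 + 3*t - 4)/(t*(t - 4))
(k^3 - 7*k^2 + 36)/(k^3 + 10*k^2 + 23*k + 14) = (k^2 - 9*k + 18)/(k^2 + 8*k + 7)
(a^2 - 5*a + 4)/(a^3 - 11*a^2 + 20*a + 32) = (a - 1)/(a^2 - 7*a - 8)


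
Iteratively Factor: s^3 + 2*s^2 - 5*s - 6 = (s + 1)*(s^2 + s - 6) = (s + 1)*(s + 3)*(s - 2)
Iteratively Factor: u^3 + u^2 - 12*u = (u)*(u^2 + u - 12) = u*(u + 4)*(u - 3)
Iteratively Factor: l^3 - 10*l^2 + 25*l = (l - 5)*(l^2 - 5*l) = (l - 5)^2*(l)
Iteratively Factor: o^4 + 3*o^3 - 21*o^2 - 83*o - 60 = (o + 1)*(o^3 + 2*o^2 - 23*o - 60) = (o + 1)*(o + 4)*(o^2 - 2*o - 15) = (o - 5)*(o + 1)*(o + 4)*(o + 3)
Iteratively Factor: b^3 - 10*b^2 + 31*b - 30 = (b - 3)*(b^2 - 7*b + 10) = (b - 3)*(b - 2)*(b - 5)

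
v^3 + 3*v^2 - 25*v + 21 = (v - 3)*(v - 1)*(v + 7)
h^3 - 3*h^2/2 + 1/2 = (h - 1)^2*(h + 1/2)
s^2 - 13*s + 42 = (s - 7)*(s - 6)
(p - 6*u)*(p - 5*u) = p^2 - 11*p*u + 30*u^2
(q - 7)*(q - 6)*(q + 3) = q^3 - 10*q^2 + 3*q + 126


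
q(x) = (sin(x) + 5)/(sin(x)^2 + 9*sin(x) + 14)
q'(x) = (-2*sin(x)*cos(x) - 9*cos(x))*(sin(x) + 5)/(sin(x)^2 + 9*sin(x) + 14)^2 + cos(x)/(sin(x)^2 + 9*sin(x) + 14)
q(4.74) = 0.67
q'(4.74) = -0.02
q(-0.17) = 0.39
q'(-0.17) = -0.18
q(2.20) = 0.26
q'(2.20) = 0.05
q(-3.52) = 0.31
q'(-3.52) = 0.11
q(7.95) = 0.25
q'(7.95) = 0.01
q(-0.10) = 0.37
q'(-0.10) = -0.17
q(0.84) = 0.27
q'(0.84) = -0.06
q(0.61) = 0.29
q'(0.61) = -0.08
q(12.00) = 0.47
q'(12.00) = -0.24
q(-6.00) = 0.32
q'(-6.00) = -0.12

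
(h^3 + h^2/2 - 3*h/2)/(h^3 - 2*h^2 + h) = (h + 3/2)/(h - 1)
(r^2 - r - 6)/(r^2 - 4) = (r - 3)/(r - 2)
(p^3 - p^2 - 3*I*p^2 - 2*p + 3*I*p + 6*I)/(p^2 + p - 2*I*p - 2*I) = (p^2 - p*(2 + 3*I) + 6*I)/(p - 2*I)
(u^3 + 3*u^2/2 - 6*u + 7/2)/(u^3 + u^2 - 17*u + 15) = (2*u^2 + 5*u - 7)/(2*(u^2 + 2*u - 15))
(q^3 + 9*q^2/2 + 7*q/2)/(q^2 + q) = q + 7/2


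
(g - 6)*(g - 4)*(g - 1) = g^3 - 11*g^2 + 34*g - 24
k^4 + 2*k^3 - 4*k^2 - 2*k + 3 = (k - 1)^2*(k + 1)*(k + 3)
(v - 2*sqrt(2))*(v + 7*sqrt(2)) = v^2 + 5*sqrt(2)*v - 28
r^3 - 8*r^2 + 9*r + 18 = (r - 6)*(r - 3)*(r + 1)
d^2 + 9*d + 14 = (d + 2)*(d + 7)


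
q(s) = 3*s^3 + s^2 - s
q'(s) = 9*s^2 + 2*s - 1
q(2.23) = 36.01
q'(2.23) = 48.22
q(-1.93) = -15.91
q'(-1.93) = 28.66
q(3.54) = 142.08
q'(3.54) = 118.86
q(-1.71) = -10.37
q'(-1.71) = 21.90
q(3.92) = 192.16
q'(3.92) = 145.14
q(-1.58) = -7.76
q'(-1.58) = 18.31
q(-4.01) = -173.35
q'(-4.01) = 135.70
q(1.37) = 8.22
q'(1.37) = 18.63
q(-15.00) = -9885.00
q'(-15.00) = 1994.00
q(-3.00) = -69.00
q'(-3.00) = 74.00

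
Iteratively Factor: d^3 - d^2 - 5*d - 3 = (d + 1)*(d^2 - 2*d - 3) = (d + 1)^2*(d - 3)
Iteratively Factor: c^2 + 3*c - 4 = (c - 1)*(c + 4)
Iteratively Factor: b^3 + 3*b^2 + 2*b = (b)*(b^2 + 3*b + 2) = b*(b + 2)*(b + 1)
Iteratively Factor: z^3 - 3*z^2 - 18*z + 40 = (z + 4)*(z^2 - 7*z + 10) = (z - 5)*(z + 4)*(z - 2)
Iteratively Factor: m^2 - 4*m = (m - 4)*(m)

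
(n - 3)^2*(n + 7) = n^3 + n^2 - 33*n + 63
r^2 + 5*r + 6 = (r + 2)*(r + 3)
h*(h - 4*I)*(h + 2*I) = h^3 - 2*I*h^2 + 8*h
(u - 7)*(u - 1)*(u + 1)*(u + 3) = u^4 - 4*u^3 - 22*u^2 + 4*u + 21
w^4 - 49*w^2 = w^2*(w - 7)*(w + 7)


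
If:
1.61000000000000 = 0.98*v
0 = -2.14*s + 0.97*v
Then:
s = 0.74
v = 1.64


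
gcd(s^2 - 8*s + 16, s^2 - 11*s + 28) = s - 4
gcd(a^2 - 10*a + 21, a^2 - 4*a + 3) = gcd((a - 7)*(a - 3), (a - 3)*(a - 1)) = a - 3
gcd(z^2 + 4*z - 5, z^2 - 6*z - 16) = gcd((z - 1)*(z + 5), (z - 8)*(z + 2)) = 1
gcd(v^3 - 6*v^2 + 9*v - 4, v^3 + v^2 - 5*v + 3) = v^2 - 2*v + 1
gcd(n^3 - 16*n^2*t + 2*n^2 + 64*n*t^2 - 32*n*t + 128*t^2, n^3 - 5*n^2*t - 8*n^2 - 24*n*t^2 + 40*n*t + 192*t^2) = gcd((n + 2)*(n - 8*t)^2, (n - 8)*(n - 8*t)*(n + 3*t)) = -n + 8*t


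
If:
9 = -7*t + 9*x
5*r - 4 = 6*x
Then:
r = 6*x/5 + 4/5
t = 9*x/7 - 9/7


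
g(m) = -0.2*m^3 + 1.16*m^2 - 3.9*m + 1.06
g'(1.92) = -1.66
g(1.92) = -3.57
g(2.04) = -3.77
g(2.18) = -4.00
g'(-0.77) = -6.04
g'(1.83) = -1.66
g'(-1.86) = -10.29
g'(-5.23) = -32.45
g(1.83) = -3.42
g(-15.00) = 995.56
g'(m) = -0.6*m^2 + 2.32*m - 3.9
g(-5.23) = 81.80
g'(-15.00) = -173.70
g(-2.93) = 27.48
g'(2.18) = -1.69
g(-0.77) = 4.84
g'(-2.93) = -15.85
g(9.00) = -85.88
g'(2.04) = -1.66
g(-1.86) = 13.61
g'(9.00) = -31.62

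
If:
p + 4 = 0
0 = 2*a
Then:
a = 0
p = -4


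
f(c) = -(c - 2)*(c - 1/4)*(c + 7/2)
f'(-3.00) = -12.12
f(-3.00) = -8.12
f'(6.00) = -115.62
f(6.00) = -218.50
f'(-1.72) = 2.80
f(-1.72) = -13.04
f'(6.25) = -125.44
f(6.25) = -248.62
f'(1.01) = 1.79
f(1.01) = 3.39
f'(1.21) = -0.04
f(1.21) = 3.57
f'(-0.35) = 7.88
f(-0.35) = -4.44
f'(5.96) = -114.09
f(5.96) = -213.91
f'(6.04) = -117.17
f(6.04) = -223.16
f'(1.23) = -0.24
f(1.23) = 3.57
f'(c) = -(c - 2)*(c - 1/4) - (c - 2)*(c + 7/2) - (c - 1/4)*(c + 7/2) = -3*c^2 - 5*c/2 + 59/8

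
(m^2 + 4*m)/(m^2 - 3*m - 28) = m/(m - 7)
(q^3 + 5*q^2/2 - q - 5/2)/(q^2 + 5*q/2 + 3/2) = (2*q^2 + 3*q - 5)/(2*q + 3)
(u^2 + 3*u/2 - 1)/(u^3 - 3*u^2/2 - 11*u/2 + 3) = 1/(u - 3)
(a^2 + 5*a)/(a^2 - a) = (a + 5)/(a - 1)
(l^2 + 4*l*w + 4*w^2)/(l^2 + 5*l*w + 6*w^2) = (l + 2*w)/(l + 3*w)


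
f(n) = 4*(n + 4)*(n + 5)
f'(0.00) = 36.00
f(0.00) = 80.00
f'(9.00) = 108.00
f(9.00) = 728.00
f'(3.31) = 62.48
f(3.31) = 242.98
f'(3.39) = 63.12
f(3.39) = 248.01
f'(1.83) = 50.64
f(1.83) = 159.28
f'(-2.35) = 17.20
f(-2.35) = 17.49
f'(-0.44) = 32.48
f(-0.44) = 64.93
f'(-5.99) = -11.92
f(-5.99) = 7.88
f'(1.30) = 46.40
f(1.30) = 133.56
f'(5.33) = 78.64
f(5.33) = 385.52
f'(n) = 8*n + 36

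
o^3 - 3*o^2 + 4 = (o - 2)^2*(o + 1)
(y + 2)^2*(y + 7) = y^3 + 11*y^2 + 32*y + 28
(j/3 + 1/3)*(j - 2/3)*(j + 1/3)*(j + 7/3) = j^4/3 + j^3 + j^2/3 - 41*j/81 - 14/81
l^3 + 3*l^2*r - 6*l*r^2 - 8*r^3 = (l - 2*r)*(l + r)*(l + 4*r)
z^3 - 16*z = z*(z - 4)*(z + 4)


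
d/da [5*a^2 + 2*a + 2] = 10*a + 2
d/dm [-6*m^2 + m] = 1 - 12*m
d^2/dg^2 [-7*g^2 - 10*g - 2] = -14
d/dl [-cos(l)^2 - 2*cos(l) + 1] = 2*(cos(l) + 1)*sin(l)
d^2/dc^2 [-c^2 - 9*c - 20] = -2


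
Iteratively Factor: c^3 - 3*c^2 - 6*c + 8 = (c + 2)*(c^2 - 5*c + 4) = (c - 4)*(c + 2)*(c - 1)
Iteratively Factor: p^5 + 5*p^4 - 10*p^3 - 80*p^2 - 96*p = (p - 4)*(p^4 + 9*p^3 + 26*p^2 + 24*p) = (p - 4)*(p + 2)*(p^3 + 7*p^2 + 12*p) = (p - 4)*(p + 2)*(p + 3)*(p^2 + 4*p) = p*(p - 4)*(p + 2)*(p + 3)*(p + 4)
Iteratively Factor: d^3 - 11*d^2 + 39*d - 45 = (d - 3)*(d^2 - 8*d + 15) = (d - 3)^2*(d - 5)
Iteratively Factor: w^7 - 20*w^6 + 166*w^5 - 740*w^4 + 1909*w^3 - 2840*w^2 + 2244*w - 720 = (w - 5)*(w^6 - 15*w^5 + 91*w^4 - 285*w^3 + 484*w^2 - 420*w + 144) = (w - 5)*(w - 1)*(w^5 - 14*w^4 + 77*w^3 - 208*w^2 + 276*w - 144) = (w - 5)*(w - 3)*(w - 1)*(w^4 - 11*w^3 + 44*w^2 - 76*w + 48) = (w - 5)*(w - 4)*(w - 3)*(w - 1)*(w^3 - 7*w^2 + 16*w - 12) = (w - 5)*(w - 4)*(w - 3)^2*(w - 1)*(w^2 - 4*w + 4) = (w - 5)*(w - 4)*(w - 3)^2*(w - 2)*(w - 1)*(w - 2)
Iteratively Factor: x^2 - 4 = (x + 2)*(x - 2)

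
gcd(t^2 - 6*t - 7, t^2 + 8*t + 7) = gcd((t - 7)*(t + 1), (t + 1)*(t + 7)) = t + 1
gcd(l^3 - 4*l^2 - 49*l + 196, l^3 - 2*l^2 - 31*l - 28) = l - 7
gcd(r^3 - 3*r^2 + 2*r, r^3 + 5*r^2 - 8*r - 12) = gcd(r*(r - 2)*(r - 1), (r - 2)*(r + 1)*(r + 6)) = r - 2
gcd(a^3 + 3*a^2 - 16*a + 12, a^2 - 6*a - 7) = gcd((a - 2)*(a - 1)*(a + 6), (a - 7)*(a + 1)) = 1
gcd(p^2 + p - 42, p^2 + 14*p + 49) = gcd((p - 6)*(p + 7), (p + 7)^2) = p + 7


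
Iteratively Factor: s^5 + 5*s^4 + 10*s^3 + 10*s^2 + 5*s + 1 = (s + 1)*(s^4 + 4*s^3 + 6*s^2 + 4*s + 1) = (s + 1)^2*(s^3 + 3*s^2 + 3*s + 1) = (s + 1)^3*(s^2 + 2*s + 1) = (s + 1)^4*(s + 1)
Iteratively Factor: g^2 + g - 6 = (g - 2)*(g + 3)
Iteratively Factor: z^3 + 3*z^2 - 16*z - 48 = (z + 4)*(z^2 - z - 12) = (z + 3)*(z + 4)*(z - 4)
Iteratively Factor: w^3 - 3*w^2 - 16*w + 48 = (w - 3)*(w^2 - 16) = (w - 3)*(w + 4)*(w - 4)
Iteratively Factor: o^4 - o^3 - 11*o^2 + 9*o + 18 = (o + 1)*(o^3 - 2*o^2 - 9*o + 18) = (o - 2)*(o + 1)*(o^2 - 9) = (o - 2)*(o + 1)*(o + 3)*(o - 3)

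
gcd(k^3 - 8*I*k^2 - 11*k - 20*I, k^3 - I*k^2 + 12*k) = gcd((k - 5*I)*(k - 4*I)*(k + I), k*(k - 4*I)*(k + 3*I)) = k - 4*I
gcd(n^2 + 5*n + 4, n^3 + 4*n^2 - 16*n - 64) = n + 4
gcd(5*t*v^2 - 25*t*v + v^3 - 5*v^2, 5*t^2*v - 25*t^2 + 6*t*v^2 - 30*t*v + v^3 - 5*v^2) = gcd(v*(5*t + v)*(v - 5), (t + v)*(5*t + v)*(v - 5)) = 5*t*v - 25*t + v^2 - 5*v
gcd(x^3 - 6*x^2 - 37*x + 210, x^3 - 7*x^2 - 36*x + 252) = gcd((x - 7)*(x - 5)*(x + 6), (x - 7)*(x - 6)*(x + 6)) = x^2 - x - 42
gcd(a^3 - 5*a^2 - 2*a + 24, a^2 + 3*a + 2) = a + 2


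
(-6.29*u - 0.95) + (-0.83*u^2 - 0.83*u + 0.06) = -0.83*u^2 - 7.12*u - 0.89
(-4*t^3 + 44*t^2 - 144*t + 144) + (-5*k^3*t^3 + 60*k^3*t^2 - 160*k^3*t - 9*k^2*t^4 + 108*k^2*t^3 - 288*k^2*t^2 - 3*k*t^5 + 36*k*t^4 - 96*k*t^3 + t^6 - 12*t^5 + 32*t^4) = -5*k^3*t^3 + 60*k^3*t^2 - 160*k^3*t - 9*k^2*t^4 + 108*k^2*t^3 - 288*k^2*t^2 - 3*k*t^5 + 36*k*t^4 - 96*k*t^3 + t^6 - 12*t^5 + 32*t^4 - 4*t^3 + 44*t^2 - 144*t + 144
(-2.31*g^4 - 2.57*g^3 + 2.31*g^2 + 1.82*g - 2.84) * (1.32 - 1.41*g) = 3.2571*g^5 + 0.574499999999999*g^4 - 6.6495*g^3 + 0.483000000000001*g^2 + 6.4068*g - 3.7488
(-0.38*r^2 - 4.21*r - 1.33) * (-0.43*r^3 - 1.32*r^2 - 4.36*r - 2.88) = 0.1634*r^5 + 2.3119*r^4 + 7.7859*r^3 + 21.2056*r^2 + 17.9236*r + 3.8304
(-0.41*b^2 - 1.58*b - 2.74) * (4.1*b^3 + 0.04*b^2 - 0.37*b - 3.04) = -1.681*b^5 - 6.4944*b^4 - 11.1455*b^3 + 1.7214*b^2 + 5.817*b + 8.3296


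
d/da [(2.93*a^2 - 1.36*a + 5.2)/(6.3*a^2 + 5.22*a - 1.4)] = (23.8626*a^2 - 73.724*a - 25.24)/(39.69*a^4 + 65.772*a^3 + 9.6084*a^2 - 14.616*a + 1.96)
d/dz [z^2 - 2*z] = 2*z - 2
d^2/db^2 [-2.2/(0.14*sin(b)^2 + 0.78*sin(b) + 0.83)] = (0.17248*sin(b)^4 + 0.72072*sin(b)^3 + 0.0571999999999998*sin(b)^2 - 2.86572*sin(b) - 2.16568)/(0.14*sin(b)^2 + 0.78*sin(b) + 0.83)^3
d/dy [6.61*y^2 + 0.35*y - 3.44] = 13.22*y + 0.35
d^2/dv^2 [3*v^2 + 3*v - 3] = 6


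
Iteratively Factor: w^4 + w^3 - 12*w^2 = (w + 4)*(w^3 - 3*w^2) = (w - 3)*(w + 4)*(w^2) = w*(w - 3)*(w + 4)*(w)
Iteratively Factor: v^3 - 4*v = (v + 2)*(v^2 - 2*v) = (v - 2)*(v + 2)*(v)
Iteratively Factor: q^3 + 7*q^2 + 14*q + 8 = (q + 1)*(q^2 + 6*q + 8) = (q + 1)*(q + 2)*(q + 4)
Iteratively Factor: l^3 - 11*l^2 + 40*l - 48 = (l - 4)*(l^2 - 7*l + 12) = (l - 4)^2*(l - 3)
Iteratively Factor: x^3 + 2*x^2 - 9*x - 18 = (x + 3)*(x^2 - x - 6) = (x + 2)*(x + 3)*(x - 3)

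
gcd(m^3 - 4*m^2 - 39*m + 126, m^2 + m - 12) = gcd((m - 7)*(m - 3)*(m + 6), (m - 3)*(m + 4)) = m - 3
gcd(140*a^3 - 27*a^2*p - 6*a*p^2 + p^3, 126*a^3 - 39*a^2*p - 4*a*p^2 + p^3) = -7*a + p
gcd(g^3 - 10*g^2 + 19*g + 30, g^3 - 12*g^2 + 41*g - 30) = g^2 - 11*g + 30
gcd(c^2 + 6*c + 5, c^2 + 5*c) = c + 5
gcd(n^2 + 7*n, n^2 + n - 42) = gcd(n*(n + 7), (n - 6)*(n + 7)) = n + 7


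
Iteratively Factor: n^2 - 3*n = (n)*(n - 3)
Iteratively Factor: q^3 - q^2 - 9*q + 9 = (q + 3)*(q^2 - 4*q + 3) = (q - 3)*(q + 3)*(q - 1)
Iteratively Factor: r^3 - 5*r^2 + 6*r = (r - 2)*(r^2 - 3*r) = r*(r - 2)*(r - 3)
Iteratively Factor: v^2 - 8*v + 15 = (v - 3)*(v - 5)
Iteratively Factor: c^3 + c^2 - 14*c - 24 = (c + 3)*(c^2 - 2*c - 8) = (c - 4)*(c + 3)*(c + 2)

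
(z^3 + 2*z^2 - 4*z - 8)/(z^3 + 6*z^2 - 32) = (z^2 + 4*z + 4)/(z^2 + 8*z + 16)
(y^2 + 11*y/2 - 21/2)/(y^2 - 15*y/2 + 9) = (y + 7)/(y - 6)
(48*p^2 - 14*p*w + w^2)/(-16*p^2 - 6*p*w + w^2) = (-6*p + w)/(2*p + w)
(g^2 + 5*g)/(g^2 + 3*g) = (g + 5)/(g + 3)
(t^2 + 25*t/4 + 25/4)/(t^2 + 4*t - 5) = (t + 5/4)/(t - 1)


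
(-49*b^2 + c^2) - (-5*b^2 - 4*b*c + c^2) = -44*b^2 + 4*b*c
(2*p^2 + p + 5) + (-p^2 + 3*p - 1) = p^2 + 4*p + 4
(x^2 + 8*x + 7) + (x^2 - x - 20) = 2*x^2 + 7*x - 13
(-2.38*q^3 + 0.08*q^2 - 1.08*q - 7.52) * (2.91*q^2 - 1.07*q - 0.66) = -6.9258*q^5 + 2.7794*q^4 - 1.6576*q^3 - 20.7804*q^2 + 8.7592*q + 4.9632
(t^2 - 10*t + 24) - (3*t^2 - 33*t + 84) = -2*t^2 + 23*t - 60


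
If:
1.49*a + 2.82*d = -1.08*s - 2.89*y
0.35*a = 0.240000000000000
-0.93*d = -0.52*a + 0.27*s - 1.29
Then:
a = 0.69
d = 3.21111111111111*y + 8.45333333333333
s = -11.0604938271605*y - 23.0186243386243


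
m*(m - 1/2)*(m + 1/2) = m^3 - m/4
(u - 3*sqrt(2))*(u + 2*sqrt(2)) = u^2 - sqrt(2)*u - 12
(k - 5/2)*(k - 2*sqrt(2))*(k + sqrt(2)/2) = k^3 - 5*k^2/2 - 3*sqrt(2)*k^2/2 - 2*k + 15*sqrt(2)*k/4 + 5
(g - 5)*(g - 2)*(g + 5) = g^3 - 2*g^2 - 25*g + 50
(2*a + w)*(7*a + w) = 14*a^2 + 9*a*w + w^2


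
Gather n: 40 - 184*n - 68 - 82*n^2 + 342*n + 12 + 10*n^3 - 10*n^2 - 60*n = 10*n^3 - 92*n^2 + 98*n - 16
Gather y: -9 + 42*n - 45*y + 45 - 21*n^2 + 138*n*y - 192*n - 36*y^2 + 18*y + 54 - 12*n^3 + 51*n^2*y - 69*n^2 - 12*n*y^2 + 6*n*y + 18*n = -12*n^3 - 90*n^2 - 132*n + y^2*(-12*n - 36) + y*(51*n^2 + 144*n - 27) + 90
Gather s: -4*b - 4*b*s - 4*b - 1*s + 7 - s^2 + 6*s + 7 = -8*b - s^2 + s*(5 - 4*b) + 14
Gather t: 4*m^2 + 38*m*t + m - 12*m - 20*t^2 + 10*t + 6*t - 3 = 4*m^2 - 11*m - 20*t^2 + t*(38*m + 16) - 3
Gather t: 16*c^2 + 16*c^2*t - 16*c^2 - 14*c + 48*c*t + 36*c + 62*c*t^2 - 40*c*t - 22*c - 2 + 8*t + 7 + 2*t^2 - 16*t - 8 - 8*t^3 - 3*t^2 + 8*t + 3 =-8*t^3 + t^2*(62*c - 1) + t*(16*c^2 + 8*c)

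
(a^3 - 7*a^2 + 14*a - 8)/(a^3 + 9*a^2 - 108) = (a^3 - 7*a^2 + 14*a - 8)/(a^3 + 9*a^2 - 108)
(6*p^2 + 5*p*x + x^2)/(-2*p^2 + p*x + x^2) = (3*p + x)/(-p + x)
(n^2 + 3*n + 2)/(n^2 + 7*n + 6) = (n + 2)/(n + 6)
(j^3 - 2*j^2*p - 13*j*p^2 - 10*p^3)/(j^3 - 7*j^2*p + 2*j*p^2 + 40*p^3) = (-j - p)/(-j + 4*p)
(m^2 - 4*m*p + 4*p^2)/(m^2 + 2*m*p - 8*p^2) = (m - 2*p)/(m + 4*p)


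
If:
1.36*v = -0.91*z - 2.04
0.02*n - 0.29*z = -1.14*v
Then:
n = 52.6397058823529*z + 85.5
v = -0.669117647058823*z - 1.5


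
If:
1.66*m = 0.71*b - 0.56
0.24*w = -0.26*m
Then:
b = 0.788732394366197 - 2.15817984832069*w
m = -0.923076923076923*w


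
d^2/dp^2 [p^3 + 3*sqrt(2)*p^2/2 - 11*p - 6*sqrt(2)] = 6*p + 3*sqrt(2)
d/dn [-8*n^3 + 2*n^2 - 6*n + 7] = -24*n^2 + 4*n - 6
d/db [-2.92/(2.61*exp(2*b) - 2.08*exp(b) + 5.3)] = (15.2424*exp(b) - 6.0736)*exp(b)/(2.61*exp(2*b) - 2.08*exp(b) + 5.3)^2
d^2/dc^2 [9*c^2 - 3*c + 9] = 18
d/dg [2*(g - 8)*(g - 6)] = 4*g - 28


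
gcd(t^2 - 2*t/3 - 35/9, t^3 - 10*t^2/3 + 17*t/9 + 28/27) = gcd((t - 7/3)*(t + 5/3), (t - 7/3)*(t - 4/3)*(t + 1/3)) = t - 7/3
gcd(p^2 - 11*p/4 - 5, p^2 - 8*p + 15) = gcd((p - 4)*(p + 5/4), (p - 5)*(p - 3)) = 1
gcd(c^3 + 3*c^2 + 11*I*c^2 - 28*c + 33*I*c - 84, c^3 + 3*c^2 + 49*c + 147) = c^2 + c*(3 + 7*I) + 21*I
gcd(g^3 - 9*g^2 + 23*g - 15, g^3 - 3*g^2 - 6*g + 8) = g - 1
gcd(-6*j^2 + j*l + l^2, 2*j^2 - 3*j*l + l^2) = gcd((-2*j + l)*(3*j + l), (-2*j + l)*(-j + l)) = 2*j - l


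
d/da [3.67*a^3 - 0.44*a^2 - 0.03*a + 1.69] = 11.01*a^2 - 0.88*a - 0.03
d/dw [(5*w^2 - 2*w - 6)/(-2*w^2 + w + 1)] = (w^2 - 14*w + 4)/(4*w^4 - 4*w^3 - 3*w^2 + 2*w + 1)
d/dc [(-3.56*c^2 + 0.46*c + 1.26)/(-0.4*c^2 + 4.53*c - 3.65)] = (-15.9428*c^2 + 26.996*c - 7.3868)/(0.16*c^4 - 3.624*c^3 + 23.4409*c^2 - 33.069*c + 13.3225)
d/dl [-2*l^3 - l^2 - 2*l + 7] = -6*l^2 - 2*l - 2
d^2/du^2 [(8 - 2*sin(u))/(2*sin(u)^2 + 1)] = 2*(36*sin(u)^5 - 64*sin(u)^4 + 128*sin(u)^2 - 22*sin(u) + 15*sin(3*u) - 2*sin(5*u) - 16)/(2*sin(u)^2 + 1)^3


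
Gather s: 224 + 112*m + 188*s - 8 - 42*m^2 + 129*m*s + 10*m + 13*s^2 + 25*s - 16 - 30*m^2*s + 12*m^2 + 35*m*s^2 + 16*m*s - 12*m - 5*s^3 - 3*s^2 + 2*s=-30*m^2 + 110*m - 5*s^3 + s^2*(35*m + 10) + s*(-30*m^2 + 145*m + 215) + 200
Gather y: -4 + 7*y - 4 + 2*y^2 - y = 2*y^2 + 6*y - 8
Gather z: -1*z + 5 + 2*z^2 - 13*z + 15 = 2*z^2 - 14*z + 20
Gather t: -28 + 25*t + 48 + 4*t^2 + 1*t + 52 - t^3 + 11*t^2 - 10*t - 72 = -t^3 + 15*t^2 + 16*t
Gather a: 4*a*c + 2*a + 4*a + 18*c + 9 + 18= a*(4*c + 6) + 18*c + 27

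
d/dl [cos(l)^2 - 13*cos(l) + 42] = (13 - 2*cos(l))*sin(l)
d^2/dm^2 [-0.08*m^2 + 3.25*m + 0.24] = -0.160000000000000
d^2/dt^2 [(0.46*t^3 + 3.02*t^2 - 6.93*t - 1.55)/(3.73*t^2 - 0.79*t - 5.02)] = (7.105427357601e-15*t^5 + 5.6843418860808e-14*t^4 - 157.233922*t^3 + 220.84539*t^2 - 681.611454*t + 147.195434)/(51.895117*t^6 - 32.973573*t^5 - 202.544595*t^4 + 88.261565*t^3 + 272.59353*t^2 - 59.724948*t - 126.506008)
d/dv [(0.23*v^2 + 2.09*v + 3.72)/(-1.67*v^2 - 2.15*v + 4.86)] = (2.9958*v^2 + 14.6604*v + 18.1554)/(2.7889*v^4 + 7.181*v^3 - 11.6099*v^2 - 20.898*v + 23.6196)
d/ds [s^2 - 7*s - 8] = 2*s - 7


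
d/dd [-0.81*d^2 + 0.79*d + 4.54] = 0.79 - 1.62*d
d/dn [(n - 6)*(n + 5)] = 2*n - 1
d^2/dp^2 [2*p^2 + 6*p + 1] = 4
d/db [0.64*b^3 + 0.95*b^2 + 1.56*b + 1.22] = 1.92*b^2 + 1.9*b + 1.56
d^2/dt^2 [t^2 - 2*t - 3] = 2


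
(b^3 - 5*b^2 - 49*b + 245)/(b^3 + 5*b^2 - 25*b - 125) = (b^2 - 49)/(b^2 + 10*b + 25)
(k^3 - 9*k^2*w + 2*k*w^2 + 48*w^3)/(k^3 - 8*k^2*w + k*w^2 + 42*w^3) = (-k + 8*w)/(-k + 7*w)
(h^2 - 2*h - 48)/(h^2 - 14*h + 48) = (h + 6)/(h - 6)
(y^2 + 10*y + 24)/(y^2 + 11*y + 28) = (y + 6)/(y + 7)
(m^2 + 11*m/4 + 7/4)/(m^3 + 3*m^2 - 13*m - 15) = (m + 7/4)/(m^2 + 2*m - 15)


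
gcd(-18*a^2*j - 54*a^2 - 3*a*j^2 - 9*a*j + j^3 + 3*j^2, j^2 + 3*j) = j + 3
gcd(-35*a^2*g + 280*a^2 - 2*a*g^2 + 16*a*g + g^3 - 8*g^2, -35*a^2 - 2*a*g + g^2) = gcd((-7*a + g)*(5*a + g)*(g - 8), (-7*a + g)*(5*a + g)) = 35*a^2 + 2*a*g - g^2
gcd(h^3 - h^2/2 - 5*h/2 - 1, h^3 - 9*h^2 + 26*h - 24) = h - 2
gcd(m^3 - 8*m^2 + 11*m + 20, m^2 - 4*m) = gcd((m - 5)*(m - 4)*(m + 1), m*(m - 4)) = m - 4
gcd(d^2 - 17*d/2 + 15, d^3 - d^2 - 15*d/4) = d - 5/2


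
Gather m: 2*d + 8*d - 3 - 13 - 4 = 10*d - 20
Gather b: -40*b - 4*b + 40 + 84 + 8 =132 - 44*b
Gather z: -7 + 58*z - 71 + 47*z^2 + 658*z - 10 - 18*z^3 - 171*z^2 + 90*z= -18*z^3 - 124*z^2 + 806*z - 88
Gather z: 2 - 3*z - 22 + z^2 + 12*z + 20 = z^2 + 9*z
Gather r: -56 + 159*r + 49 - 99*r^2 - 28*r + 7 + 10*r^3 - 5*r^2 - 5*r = 10*r^3 - 104*r^2 + 126*r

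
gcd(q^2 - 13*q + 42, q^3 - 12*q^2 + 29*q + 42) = q^2 - 13*q + 42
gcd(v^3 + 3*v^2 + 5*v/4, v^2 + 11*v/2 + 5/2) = v + 1/2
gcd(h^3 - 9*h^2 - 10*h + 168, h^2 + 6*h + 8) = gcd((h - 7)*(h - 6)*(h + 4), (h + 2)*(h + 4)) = h + 4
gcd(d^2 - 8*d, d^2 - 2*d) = d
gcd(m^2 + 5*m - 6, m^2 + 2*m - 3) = m - 1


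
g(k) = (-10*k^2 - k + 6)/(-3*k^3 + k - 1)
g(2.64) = 1.24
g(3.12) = 1.06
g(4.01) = 0.83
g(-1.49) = -1.98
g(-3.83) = -0.84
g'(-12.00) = -0.02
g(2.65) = 1.23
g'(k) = (-20*k - 1)/(-3*k^3 + k - 1) + (9*k^2 - 1)*(-10*k^2 - k + 6)/(-3*k^3 + k - 1)^2 = ((20*k + 1)*(3*k^3 - k + 1) - (9*k^2 - 1)*(10*k^2 + k - 6))/(3*k^3 - k + 1)^2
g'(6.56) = -0.08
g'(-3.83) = -0.21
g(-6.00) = -0.54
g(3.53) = 0.94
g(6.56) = 0.51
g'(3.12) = -0.32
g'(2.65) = -0.42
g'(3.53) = -0.26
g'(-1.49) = -1.18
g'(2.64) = -0.42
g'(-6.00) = -0.09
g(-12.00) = -0.27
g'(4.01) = -0.20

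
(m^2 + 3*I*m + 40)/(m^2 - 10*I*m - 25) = (m + 8*I)/(m - 5*I)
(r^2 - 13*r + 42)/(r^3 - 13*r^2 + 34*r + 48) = (r - 7)/(r^2 - 7*r - 8)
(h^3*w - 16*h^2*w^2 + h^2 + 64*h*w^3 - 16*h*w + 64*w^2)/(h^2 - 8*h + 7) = (h^3*w - 16*h^2*w^2 + h^2 + 64*h*w^3 - 16*h*w + 64*w^2)/(h^2 - 8*h + 7)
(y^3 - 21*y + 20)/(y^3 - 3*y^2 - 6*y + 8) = (y + 5)/(y + 2)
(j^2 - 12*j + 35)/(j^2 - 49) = (j - 5)/(j + 7)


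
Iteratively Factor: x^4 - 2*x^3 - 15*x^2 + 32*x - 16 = (x - 1)*(x^3 - x^2 - 16*x + 16) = (x - 1)*(x + 4)*(x^2 - 5*x + 4) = (x - 4)*(x - 1)*(x + 4)*(x - 1)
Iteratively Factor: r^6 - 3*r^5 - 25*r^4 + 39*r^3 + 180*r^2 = (r - 5)*(r^5 + 2*r^4 - 15*r^3 - 36*r^2) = (r - 5)*(r + 3)*(r^4 - r^3 - 12*r^2) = r*(r - 5)*(r + 3)*(r^3 - r^2 - 12*r) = r*(r - 5)*(r + 3)^2*(r^2 - 4*r) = r*(r - 5)*(r - 4)*(r + 3)^2*(r)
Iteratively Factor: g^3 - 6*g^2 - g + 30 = (g - 3)*(g^2 - 3*g - 10) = (g - 3)*(g + 2)*(g - 5)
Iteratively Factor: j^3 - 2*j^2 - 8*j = (j - 4)*(j^2 + 2*j) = (j - 4)*(j + 2)*(j)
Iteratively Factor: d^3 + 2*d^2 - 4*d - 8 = (d + 2)*(d^2 - 4) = (d + 2)^2*(d - 2)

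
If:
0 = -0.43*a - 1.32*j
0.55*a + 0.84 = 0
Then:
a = -1.53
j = 0.50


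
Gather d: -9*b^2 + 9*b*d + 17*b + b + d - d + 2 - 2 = -9*b^2 + 9*b*d + 18*b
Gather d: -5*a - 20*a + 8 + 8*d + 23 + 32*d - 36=-25*a + 40*d - 5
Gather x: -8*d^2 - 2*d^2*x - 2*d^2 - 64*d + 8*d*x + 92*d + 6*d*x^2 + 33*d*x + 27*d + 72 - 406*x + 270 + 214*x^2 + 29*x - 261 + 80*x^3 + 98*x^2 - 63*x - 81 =-10*d^2 + 55*d + 80*x^3 + x^2*(6*d + 312) + x*(-2*d^2 + 41*d - 440)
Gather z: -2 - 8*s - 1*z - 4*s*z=-8*s + z*(-4*s - 1) - 2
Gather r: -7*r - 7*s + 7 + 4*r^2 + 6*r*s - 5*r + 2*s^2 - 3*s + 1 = 4*r^2 + r*(6*s - 12) + 2*s^2 - 10*s + 8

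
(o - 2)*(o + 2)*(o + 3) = o^3 + 3*o^2 - 4*o - 12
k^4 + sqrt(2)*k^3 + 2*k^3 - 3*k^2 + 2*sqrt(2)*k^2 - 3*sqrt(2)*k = k*(k - 1)*(k + 3)*(k + sqrt(2))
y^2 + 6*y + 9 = (y + 3)^2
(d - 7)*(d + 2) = d^2 - 5*d - 14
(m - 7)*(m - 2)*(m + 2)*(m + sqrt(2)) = m^4 - 7*m^3 + sqrt(2)*m^3 - 7*sqrt(2)*m^2 - 4*m^2 - 4*sqrt(2)*m + 28*m + 28*sqrt(2)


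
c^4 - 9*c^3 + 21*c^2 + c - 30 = (c - 5)*(c - 3)*(c - 2)*(c + 1)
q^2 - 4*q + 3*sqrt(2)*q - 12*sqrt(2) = (q - 4)*(q + 3*sqrt(2))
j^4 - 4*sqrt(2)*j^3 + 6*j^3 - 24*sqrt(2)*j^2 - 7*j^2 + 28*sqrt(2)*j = j*(j - 1)*(j + 7)*(j - 4*sqrt(2))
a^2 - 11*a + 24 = (a - 8)*(a - 3)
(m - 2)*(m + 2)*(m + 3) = m^3 + 3*m^2 - 4*m - 12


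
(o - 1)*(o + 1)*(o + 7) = o^3 + 7*o^2 - o - 7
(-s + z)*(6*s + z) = -6*s^2 + 5*s*z + z^2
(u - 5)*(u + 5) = u^2 - 25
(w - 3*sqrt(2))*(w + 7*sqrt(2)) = w^2 + 4*sqrt(2)*w - 42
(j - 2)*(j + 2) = j^2 - 4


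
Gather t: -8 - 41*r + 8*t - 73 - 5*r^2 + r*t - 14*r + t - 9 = -5*r^2 - 55*r + t*(r + 9) - 90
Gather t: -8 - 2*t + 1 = -2*t - 7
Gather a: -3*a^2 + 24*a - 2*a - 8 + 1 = -3*a^2 + 22*a - 7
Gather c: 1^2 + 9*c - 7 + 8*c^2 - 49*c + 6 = 8*c^2 - 40*c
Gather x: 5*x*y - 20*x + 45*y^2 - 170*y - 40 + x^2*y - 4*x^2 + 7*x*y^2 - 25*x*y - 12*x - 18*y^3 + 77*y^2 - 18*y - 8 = x^2*(y - 4) + x*(7*y^2 - 20*y - 32) - 18*y^3 + 122*y^2 - 188*y - 48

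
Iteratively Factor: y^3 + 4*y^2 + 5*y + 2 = (y + 2)*(y^2 + 2*y + 1) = (y + 1)*(y + 2)*(y + 1)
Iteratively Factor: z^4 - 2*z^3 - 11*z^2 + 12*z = (z - 1)*(z^3 - z^2 - 12*z) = (z - 4)*(z - 1)*(z^2 + 3*z) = z*(z - 4)*(z - 1)*(z + 3)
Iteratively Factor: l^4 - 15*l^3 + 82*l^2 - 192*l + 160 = (l - 4)*(l^3 - 11*l^2 + 38*l - 40) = (l - 4)*(l - 2)*(l^2 - 9*l + 20) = (l - 4)^2*(l - 2)*(l - 5)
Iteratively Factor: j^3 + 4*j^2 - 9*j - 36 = (j + 3)*(j^2 + j - 12) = (j + 3)*(j + 4)*(j - 3)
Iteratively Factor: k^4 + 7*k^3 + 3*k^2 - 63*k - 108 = (k + 3)*(k^3 + 4*k^2 - 9*k - 36) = (k + 3)^2*(k^2 + k - 12) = (k + 3)^2*(k + 4)*(k - 3)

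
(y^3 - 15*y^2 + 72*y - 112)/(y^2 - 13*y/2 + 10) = 2*(y^2 - 11*y + 28)/(2*y - 5)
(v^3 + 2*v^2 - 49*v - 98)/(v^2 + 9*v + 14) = v - 7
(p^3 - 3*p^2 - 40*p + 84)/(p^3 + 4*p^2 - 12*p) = (p - 7)/p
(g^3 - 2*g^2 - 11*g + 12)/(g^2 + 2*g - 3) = g - 4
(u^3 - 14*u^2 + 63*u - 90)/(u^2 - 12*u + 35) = (u^2 - 9*u + 18)/(u - 7)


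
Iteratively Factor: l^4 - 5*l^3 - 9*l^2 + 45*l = (l - 3)*(l^3 - 2*l^2 - 15*l) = (l - 5)*(l - 3)*(l^2 + 3*l) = l*(l - 5)*(l - 3)*(l + 3)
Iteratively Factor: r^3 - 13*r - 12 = (r + 1)*(r^2 - r - 12) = (r - 4)*(r + 1)*(r + 3)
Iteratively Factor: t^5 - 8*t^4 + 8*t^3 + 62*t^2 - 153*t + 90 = (t - 2)*(t^4 - 6*t^3 - 4*t^2 + 54*t - 45) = (t - 5)*(t - 2)*(t^3 - t^2 - 9*t + 9) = (t - 5)*(t - 2)*(t + 3)*(t^2 - 4*t + 3) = (t - 5)*(t - 2)*(t - 1)*(t + 3)*(t - 3)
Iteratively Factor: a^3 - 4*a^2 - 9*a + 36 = (a - 3)*(a^2 - a - 12) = (a - 4)*(a - 3)*(a + 3)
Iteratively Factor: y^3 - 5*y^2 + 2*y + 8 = (y + 1)*(y^2 - 6*y + 8) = (y - 2)*(y + 1)*(y - 4)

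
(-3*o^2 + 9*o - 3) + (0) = -3*o^2 + 9*o - 3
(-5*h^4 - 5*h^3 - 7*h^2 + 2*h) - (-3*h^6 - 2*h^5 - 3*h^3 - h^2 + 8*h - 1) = 3*h^6 + 2*h^5 - 5*h^4 - 2*h^3 - 6*h^2 - 6*h + 1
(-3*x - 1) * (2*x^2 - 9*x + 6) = -6*x^3 + 25*x^2 - 9*x - 6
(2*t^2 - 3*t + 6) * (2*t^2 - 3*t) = 4*t^4 - 12*t^3 + 21*t^2 - 18*t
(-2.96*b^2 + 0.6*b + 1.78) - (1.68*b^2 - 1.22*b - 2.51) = -4.64*b^2 + 1.82*b + 4.29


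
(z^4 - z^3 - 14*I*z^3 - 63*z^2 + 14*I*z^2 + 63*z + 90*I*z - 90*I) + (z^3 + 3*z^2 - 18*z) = z^4 - 14*I*z^3 - 60*z^2 + 14*I*z^2 + 45*z + 90*I*z - 90*I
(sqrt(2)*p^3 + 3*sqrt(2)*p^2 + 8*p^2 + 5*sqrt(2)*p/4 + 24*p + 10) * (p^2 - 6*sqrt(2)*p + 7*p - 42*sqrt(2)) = sqrt(2)*p^5 - 4*p^4 + 10*sqrt(2)*p^4 - 40*p^3 - 103*sqrt(2)*p^3/4 - 1885*sqrt(2)*p^2/4 - 89*p^2 - 1068*sqrt(2)*p - 35*p - 420*sqrt(2)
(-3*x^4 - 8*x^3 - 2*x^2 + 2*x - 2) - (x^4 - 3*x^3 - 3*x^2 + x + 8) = -4*x^4 - 5*x^3 + x^2 + x - 10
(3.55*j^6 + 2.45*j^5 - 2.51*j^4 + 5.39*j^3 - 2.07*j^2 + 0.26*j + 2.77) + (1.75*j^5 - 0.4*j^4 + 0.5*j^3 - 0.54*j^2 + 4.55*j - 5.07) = 3.55*j^6 + 4.2*j^5 - 2.91*j^4 + 5.89*j^3 - 2.61*j^2 + 4.81*j - 2.3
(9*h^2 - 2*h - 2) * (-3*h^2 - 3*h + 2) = -27*h^4 - 21*h^3 + 30*h^2 + 2*h - 4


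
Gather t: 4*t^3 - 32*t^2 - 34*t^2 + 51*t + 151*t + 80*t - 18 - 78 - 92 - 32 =4*t^3 - 66*t^2 + 282*t - 220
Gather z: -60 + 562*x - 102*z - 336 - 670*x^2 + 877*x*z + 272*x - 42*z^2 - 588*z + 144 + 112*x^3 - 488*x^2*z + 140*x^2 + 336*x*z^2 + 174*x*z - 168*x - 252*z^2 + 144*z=112*x^3 - 530*x^2 + 666*x + z^2*(336*x - 294) + z*(-488*x^2 + 1051*x - 546) - 252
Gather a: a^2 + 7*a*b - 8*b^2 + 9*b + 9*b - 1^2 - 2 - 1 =a^2 + 7*a*b - 8*b^2 + 18*b - 4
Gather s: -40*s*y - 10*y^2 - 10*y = -40*s*y - 10*y^2 - 10*y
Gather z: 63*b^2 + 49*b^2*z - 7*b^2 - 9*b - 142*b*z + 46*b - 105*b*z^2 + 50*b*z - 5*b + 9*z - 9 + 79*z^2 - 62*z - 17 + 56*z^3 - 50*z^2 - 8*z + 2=56*b^2 + 32*b + 56*z^3 + z^2*(29 - 105*b) + z*(49*b^2 - 92*b - 61) - 24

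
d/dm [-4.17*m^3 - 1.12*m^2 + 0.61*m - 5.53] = -12.51*m^2 - 2.24*m + 0.61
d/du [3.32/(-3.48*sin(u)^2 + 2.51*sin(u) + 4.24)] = (23.1072*sin(u) - 8.3332)*cos(u)/(-3.48*sin(u)^2 + 2.51*sin(u) + 4.24)^2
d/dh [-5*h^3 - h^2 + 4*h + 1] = -15*h^2 - 2*h + 4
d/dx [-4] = 0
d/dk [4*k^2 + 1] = 8*k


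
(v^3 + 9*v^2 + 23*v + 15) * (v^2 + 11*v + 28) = v^5 + 20*v^4 + 150*v^3 + 520*v^2 + 809*v + 420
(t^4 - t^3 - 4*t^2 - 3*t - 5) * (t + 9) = t^5 + 8*t^4 - 13*t^3 - 39*t^2 - 32*t - 45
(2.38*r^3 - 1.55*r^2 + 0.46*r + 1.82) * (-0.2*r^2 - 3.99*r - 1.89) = -0.476*r^5 - 9.1862*r^4 + 1.5943*r^3 + 0.7301*r^2 - 8.1312*r - 3.4398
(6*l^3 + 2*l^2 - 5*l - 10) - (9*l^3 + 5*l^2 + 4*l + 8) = -3*l^3 - 3*l^2 - 9*l - 18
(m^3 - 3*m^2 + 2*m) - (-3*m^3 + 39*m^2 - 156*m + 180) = 4*m^3 - 42*m^2 + 158*m - 180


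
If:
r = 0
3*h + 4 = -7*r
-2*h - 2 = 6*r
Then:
No Solution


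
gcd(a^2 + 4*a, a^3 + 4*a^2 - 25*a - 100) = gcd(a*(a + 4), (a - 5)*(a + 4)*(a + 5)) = a + 4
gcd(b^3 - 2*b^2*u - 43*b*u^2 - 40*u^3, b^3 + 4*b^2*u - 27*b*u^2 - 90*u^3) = 1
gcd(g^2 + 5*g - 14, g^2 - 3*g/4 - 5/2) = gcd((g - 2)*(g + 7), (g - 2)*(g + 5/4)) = g - 2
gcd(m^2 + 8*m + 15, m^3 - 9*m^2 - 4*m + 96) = m + 3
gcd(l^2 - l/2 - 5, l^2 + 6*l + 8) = l + 2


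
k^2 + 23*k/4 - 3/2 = (k - 1/4)*(k + 6)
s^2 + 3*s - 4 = (s - 1)*(s + 4)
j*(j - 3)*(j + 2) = j^3 - j^2 - 6*j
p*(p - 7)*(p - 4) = p^3 - 11*p^2 + 28*p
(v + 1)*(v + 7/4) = v^2 + 11*v/4 + 7/4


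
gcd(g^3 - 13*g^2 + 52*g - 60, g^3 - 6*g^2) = g - 6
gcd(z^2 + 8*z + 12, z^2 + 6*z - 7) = 1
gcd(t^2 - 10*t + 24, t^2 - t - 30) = t - 6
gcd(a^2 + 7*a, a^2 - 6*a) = a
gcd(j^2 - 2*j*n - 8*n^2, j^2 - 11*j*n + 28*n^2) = j - 4*n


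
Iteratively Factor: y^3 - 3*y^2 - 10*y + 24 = (y - 2)*(y^2 - y - 12) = (y - 2)*(y + 3)*(y - 4)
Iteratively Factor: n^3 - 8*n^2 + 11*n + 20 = (n - 4)*(n^2 - 4*n - 5) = (n - 4)*(n + 1)*(n - 5)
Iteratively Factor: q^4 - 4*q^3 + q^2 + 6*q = (q - 3)*(q^3 - q^2 - 2*q) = (q - 3)*(q + 1)*(q^2 - 2*q) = q*(q - 3)*(q + 1)*(q - 2)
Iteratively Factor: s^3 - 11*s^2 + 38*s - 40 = (s - 4)*(s^2 - 7*s + 10) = (s - 5)*(s - 4)*(s - 2)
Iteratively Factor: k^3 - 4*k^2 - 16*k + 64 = (k - 4)*(k^2 - 16) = (k - 4)^2*(k + 4)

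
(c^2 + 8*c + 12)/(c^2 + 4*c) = (c^2 + 8*c + 12)/(c*(c + 4))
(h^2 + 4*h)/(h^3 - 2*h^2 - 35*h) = (h + 4)/(h^2 - 2*h - 35)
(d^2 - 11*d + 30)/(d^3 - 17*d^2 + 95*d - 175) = (d - 6)/(d^2 - 12*d + 35)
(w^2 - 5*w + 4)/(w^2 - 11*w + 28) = (w - 1)/(w - 7)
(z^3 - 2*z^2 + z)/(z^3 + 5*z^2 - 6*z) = (z - 1)/(z + 6)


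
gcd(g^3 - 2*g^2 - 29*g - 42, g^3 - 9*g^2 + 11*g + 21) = g - 7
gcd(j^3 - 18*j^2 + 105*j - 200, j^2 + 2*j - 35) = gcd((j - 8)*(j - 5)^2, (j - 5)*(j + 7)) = j - 5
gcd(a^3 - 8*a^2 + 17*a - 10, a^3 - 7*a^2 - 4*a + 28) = a - 2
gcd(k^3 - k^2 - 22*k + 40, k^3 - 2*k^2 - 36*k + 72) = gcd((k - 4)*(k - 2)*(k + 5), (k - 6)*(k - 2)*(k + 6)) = k - 2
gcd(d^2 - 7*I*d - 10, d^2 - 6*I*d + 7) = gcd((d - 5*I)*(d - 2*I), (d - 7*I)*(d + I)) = 1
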